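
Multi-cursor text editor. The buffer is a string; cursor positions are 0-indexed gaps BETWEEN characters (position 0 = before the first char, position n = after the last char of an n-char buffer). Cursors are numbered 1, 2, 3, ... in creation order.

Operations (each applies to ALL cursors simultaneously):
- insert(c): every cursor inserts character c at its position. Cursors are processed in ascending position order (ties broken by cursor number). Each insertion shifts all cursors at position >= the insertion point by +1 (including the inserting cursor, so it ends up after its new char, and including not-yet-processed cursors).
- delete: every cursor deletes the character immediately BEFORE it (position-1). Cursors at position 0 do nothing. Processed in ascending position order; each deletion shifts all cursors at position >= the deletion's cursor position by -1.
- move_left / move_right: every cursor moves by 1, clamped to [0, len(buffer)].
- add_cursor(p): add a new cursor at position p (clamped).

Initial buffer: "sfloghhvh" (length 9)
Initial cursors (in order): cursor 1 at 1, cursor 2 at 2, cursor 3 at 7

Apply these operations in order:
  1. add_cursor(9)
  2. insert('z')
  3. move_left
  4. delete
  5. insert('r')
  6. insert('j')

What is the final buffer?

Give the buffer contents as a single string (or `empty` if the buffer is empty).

Answer: rjzrjzloghrjzvrjz

Derivation:
After op 1 (add_cursor(9)): buffer="sfloghhvh" (len 9), cursors c1@1 c2@2 c3@7 c4@9, authorship .........
After op 2 (insert('z')): buffer="szfzloghhzvhz" (len 13), cursors c1@2 c2@4 c3@10 c4@13, authorship .1.2.....3..4
After op 3 (move_left): buffer="szfzloghhzvhz" (len 13), cursors c1@1 c2@3 c3@9 c4@12, authorship .1.2.....3..4
After op 4 (delete): buffer="zzloghzvz" (len 9), cursors c1@0 c2@1 c3@6 c4@8, authorship 12....3.4
After op 5 (insert('r')): buffer="rzrzloghrzvrz" (len 13), cursors c1@1 c2@3 c3@9 c4@12, authorship 1122....33.44
After op 6 (insert('j')): buffer="rjzrjzloghrjzvrjz" (len 17), cursors c1@2 c2@5 c3@12 c4@16, authorship 111222....333.444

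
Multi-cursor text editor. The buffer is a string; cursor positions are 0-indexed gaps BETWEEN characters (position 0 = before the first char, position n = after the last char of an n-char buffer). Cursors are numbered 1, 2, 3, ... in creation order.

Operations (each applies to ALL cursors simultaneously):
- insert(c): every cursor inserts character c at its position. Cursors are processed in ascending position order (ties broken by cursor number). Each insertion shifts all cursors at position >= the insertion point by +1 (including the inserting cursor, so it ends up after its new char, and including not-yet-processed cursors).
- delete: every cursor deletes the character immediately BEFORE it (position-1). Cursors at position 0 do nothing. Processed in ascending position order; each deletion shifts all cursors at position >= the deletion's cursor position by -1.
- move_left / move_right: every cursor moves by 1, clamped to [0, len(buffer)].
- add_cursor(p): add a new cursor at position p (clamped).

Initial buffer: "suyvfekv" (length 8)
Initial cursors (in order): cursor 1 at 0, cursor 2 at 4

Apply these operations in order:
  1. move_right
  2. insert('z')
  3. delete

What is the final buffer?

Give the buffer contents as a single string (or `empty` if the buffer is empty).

Answer: suyvfekv

Derivation:
After op 1 (move_right): buffer="suyvfekv" (len 8), cursors c1@1 c2@5, authorship ........
After op 2 (insert('z')): buffer="szuyvfzekv" (len 10), cursors c1@2 c2@7, authorship .1....2...
After op 3 (delete): buffer="suyvfekv" (len 8), cursors c1@1 c2@5, authorship ........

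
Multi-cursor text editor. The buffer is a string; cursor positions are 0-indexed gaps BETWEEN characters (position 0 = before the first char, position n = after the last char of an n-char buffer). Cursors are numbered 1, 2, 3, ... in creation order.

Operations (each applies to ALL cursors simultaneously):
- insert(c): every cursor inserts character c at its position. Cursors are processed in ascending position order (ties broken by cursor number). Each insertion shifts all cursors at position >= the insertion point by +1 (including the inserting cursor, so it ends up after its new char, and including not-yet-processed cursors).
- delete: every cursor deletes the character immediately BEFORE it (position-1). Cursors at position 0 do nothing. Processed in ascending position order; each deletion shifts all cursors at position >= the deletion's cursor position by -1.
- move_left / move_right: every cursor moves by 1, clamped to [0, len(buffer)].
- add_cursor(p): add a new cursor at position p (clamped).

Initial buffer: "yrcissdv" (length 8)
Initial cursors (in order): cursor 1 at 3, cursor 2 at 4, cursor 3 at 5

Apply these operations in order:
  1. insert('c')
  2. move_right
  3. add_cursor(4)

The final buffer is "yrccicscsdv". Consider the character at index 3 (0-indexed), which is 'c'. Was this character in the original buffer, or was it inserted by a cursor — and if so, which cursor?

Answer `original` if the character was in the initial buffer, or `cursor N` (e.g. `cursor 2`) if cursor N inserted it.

Answer: cursor 1

Derivation:
After op 1 (insert('c')): buffer="yrccicscsdv" (len 11), cursors c1@4 c2@6 c3@8, authorship ...1.2.3...
After op 2 (move_right): buffer="yrccicscsdv" (len 11), cursors c1@5 c2@7 c3@9, authorship ...1.2.3...
After op 3 (add_cursor(4)): buffer="yrccicscsdv" (len 11), cursors c4@4 c1@5 c2@7 c3@9, authorship ...1.2.3...
Authorship (.=original, N=cursor N): . . . 1 . 2 . 3 . . .
Index 3: author = 1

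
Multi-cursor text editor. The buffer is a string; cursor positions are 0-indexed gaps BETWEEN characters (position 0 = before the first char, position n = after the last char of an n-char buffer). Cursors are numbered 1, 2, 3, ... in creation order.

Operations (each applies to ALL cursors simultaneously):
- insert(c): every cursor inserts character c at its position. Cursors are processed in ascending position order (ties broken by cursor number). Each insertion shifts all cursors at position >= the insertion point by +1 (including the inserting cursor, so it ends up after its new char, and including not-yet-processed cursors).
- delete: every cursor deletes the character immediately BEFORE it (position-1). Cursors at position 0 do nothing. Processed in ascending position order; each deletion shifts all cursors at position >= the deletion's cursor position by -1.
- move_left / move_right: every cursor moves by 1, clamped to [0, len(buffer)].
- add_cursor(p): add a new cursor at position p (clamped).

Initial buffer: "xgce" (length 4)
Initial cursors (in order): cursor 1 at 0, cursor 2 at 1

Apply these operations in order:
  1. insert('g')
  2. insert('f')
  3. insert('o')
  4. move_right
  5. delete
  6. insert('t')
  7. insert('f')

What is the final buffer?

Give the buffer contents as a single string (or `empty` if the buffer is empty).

Answer: gfotfgfotfce

Derivation:
After op 1 (insert('g')): buffer="gxggce" (len 6), cursors c1@1 c2@3, authorship 1.2...
After op 2 (insert('f')): buffer="gfxgfgce" (len 8), cursors c1@2 c2@5, authorship 11.22...
After op 3 (insert('o')): buffer="gfoxgfogce" (len 10), cursors c1@3 c2@7, authorship 111.222...
After op 4 (move_right): buffer="gfoxgfogce" (len 10), cursors c1@4 c2@8, authorship 111.222...
After op 5 (delete): buffer="gfogfoce" (len 8), cursors c1@3 c2@6, authorship 111222..
After op 6 (insert('t')): buffer="gfotgfotce" (len 10), cursors c1@4 c2@8, authorship 11112222..
After op 7 (insert('f')): buffer="gfotfgfotfce" (len 12), cursors c1@5 c2@10, authorship 1111122222..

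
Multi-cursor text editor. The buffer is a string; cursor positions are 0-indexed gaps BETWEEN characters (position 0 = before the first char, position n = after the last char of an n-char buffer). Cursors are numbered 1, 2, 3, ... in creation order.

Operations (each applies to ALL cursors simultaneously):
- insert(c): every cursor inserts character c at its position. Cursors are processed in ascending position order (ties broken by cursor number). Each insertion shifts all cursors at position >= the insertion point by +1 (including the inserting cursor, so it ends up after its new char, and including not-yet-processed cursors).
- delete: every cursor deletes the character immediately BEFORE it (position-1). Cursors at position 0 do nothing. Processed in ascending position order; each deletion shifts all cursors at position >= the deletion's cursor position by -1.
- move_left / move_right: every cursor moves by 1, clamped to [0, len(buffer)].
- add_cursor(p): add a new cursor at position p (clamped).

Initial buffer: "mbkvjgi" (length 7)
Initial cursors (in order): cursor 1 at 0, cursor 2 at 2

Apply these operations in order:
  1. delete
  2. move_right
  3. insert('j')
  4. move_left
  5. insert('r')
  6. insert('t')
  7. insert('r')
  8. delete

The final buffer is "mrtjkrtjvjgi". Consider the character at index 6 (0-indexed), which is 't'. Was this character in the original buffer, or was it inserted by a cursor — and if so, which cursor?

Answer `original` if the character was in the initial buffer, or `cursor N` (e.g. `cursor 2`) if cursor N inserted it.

After op 1 (delete): buffer="mkvjgi" (len 6), cursors c1@0 c2@1, authorship ......
After op 2 (move_right): buffer="mkvjgi" (len 6), cursors c1@1 c2@2, authorship ......
After op 3 (insert('j')): buffer="mjkjvjgi" (len 8), cursors c1@2 c2@4, authorship .1.2....
After op 4 (move_left): buffer="mjkjvjgi" (len 8), cursors c1@1 c2@3, authorship .1.2....
After op 5 (insert('r')): buffer="mrjkrjvjgi" (len 10), cursors c1@2 c2@5, authorship .11.22....
After op 6 (insert('t')): buffer="mrtjkrtjvjgi" (len 12), cursors c1@3 c2@7, authorship .111.222....
After op 7 (insert('r')): buffer="mrtrjkrtrjvjgi" (len 14), cursors c1@4 c2@9, authorship .1111.2222....
After op 8 (delete): buffer="mrtjkrtjvjgi" (len 12), cursors c1@3 c2@7, authorship .111.222....
Authorship (.=original, N=cursor N): . 1 1 1 . 2 2 2 . . . .
Index 6: author = 2

Answer: cursor 2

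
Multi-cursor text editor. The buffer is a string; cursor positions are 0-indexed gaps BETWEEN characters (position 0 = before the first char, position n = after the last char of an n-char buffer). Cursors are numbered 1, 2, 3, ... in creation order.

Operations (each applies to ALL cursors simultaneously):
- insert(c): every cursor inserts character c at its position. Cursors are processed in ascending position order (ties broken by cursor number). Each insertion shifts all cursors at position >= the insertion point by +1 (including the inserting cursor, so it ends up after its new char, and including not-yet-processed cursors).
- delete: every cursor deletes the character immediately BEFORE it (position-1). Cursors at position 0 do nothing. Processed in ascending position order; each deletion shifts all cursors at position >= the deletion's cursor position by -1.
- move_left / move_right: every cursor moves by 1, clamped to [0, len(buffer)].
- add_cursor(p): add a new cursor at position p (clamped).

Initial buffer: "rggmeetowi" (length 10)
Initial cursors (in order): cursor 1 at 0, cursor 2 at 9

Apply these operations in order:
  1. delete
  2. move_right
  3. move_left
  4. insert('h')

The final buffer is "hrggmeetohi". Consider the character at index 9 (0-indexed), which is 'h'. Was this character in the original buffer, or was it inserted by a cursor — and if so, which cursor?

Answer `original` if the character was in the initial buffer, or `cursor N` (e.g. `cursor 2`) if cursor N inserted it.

Answer: cursor 2

Derivation:
After op 1 (delete): buffer="rggmeetoi" (len 9), cursors c1@0 c2@8, authorship .........
After op 2 (move_right): buffer="rggmeetoi" (len 9), cursors c1@1 c2@9, authorship .........
After op 3 (move_left): buffer="rggmeetoi" (len 9), cursors c1@0 c2@8, authorship .........
After op 4 (insert('h')): buffer="hrggmeetohi" (len 11), cursors c1@1 c2@10, authorship 1........2.
Authorship (.=original, N=cursor N): 1 . . . . . . . . 2 .
Index 9: author = 2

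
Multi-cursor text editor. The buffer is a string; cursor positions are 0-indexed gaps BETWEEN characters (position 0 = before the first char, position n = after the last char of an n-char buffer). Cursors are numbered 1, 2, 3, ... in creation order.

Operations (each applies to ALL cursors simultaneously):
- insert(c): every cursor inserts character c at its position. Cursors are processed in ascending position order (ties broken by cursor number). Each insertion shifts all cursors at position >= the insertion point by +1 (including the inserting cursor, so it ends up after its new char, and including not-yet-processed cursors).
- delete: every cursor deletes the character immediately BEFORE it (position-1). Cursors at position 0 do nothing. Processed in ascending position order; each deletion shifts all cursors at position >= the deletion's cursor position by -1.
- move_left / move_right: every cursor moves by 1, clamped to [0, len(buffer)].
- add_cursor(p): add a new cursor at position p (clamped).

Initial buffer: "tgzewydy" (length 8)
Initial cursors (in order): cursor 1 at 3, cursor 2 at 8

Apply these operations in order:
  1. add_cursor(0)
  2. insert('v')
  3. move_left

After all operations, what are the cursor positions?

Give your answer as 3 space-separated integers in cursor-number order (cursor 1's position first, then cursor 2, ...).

After op 1 (add_cursor(0)): buffer="tgzewydy" (len 8), cursors c3@0 c1@3 c2@8, authorship ........
After op 2 (insert('v')): buffer="vtgzvewydyv" (len 11), cursors c3@1 c1@5 c2@11, authorship 3...1.....2
After op 3 (move_left): buffer="vtgzvewydyv" (len 11), cursors c3@0 c1@4 c2@10, authorship 3...1.....2

Answer: 4 10 0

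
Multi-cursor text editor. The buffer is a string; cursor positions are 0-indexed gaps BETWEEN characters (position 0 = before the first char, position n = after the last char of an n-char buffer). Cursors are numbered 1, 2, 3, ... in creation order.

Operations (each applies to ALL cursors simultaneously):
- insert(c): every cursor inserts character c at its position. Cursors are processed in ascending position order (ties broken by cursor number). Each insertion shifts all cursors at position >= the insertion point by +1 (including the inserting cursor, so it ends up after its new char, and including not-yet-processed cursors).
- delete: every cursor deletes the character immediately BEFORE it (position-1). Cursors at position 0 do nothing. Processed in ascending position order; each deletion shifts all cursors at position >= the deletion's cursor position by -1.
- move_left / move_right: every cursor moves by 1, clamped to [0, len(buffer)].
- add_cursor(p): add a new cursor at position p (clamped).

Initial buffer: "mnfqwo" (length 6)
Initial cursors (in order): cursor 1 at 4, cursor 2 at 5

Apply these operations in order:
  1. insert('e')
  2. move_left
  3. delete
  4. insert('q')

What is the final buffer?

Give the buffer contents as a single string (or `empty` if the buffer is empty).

After op 1 (insert('e')): buffer="mnfqeweo" (len 8), cursors c1@5 c2@7, authorship ....1.2.
After op 2 (move_left): buffer="mnfqeweo" (len 8), cursors c1@4 c2@6, authorship ....1.2.
After op 3 (delete): buffer="mnfeeo" (len 6), cursors c1@3 c2@4, authorship ...12.
After op 4 (insert('q')): buffer="mnfqeqeo" (len 8), cursors c1@4 c2@6, authorship ...1122.

Answer: mnfqeqeo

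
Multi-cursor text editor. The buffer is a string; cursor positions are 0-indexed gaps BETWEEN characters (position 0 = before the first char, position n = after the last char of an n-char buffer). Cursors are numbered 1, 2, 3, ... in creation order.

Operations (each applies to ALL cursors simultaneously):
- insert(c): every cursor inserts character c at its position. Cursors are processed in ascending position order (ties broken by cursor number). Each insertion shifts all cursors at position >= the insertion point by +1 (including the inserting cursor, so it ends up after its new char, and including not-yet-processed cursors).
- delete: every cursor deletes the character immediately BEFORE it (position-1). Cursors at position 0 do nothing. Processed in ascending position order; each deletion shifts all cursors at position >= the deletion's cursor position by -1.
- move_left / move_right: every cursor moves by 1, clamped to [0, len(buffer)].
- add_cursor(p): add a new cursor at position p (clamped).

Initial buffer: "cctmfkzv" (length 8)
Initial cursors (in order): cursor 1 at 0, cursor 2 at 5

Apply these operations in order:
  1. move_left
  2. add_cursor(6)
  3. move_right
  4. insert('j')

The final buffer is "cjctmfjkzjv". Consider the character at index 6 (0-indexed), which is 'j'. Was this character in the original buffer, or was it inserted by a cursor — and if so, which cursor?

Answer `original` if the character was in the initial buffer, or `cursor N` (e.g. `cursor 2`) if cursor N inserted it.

Answer: cursor 2

Derivation:
After op 1 (move_left): buffer="cctmfkzv" (len 8), cursors c1@0 c2@4, authorship ........
After op 2 (add_cursor(6)): buffer="cctmfkzv" (len 8), cursors c1@0 c2@4 c3@6, authorship ........
After op 3 (move_right): buffer="cctmfkzv" (len 8), cursors c1@1 c2@5 c3@7, authorship ........
After op 4 (insert('j')): buffer="cjctmfjkzjv" (len 11), cursors c1@2 c2@7 c3@10, authorship .1....2..3.
Authorship (.=original, N=cursor N): . 1 . . . . 2 . . 3 .
Index 6: author = 2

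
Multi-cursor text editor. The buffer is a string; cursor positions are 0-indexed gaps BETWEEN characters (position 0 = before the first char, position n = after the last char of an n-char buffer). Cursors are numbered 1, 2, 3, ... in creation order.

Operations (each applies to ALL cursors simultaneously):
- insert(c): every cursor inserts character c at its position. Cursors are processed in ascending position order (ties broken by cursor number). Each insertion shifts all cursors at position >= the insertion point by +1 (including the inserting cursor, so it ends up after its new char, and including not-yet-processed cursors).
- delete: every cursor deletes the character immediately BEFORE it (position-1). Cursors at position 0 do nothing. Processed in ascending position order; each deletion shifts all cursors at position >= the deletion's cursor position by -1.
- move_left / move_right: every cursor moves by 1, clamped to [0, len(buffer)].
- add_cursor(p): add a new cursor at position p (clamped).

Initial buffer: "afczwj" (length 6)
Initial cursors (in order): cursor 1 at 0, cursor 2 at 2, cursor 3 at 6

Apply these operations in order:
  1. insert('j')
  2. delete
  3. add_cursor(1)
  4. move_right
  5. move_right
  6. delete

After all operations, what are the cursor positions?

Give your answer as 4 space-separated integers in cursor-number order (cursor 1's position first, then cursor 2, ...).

After op 1 (insert('j')): buffer="jafjczwjj" (len 9), cursors c1@1 c2@4 c3@9, authorship 1..2....3
After op 2 (delete): buffer="afczwj" (len 6), cursors c1@0 c2@2 c3@6, authorship ......
After op 3 (add_cursor(1)): buffer="afczwj" (len 6), cursors c1@0 c4@1 c2@2 c3@6, authorship ......
After op 4 (move_right): buffer="afczwj" (len 6), cursors c1@1 c4@2 c2@3 c3@6, authorship ......
After op 5 (move_right): buffer="afczwj" (len 6), cursors c1@2 c4@3 c2@4 c3@6, authorship ......
After op 6 (delete): buffer="aw" (len 2), cursors c1@1 c2@1 c4@1 c3@2, authorship ..

Answer: 1 1 2 1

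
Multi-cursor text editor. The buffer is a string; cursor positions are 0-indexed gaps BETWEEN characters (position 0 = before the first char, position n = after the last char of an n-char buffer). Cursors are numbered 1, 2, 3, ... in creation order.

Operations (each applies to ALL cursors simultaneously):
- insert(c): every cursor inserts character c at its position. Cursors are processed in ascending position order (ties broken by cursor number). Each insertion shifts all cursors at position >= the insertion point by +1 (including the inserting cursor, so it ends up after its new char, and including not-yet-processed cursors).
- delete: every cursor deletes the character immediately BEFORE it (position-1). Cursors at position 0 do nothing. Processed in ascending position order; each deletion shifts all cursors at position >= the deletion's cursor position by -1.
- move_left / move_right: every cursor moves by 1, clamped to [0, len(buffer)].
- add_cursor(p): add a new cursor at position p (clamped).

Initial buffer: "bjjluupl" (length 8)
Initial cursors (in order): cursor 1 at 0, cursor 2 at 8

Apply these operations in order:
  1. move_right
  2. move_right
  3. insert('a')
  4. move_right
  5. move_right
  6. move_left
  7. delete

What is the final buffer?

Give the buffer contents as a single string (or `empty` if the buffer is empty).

Answer: bjaluupa

Derivation:
After op 1 (move_right): buffer="bjjluupl" (len 8), cursors c1@1 c2@8, authorship ........
After op 2 (move_right): buffer="bjjluupl" (len 8), cursors c1@2 c2@8, authorship ........
After op 3 (insert('a')): buffer="bjajluupla" (len 10), cursors c1@3 c2@10, authorship ..1......2
After op 4 (move_right): buffer="bjajluupla" (len 10), cursors c1@4 c2@10, authorship ..1......2
After op 5 (move_right): buffer="bjajluupla" (len 10), cursors c1@5 c2@10, authorship ..1......2
After op 6 (move_left): buffer="bjajluupla" (len 10), cursors c1@4 c2@9, authorship ..1......2
After op 7 (delete): buffer="bjaluupa" (len 8), cursors c1@3 c2@7, authorship ..1....2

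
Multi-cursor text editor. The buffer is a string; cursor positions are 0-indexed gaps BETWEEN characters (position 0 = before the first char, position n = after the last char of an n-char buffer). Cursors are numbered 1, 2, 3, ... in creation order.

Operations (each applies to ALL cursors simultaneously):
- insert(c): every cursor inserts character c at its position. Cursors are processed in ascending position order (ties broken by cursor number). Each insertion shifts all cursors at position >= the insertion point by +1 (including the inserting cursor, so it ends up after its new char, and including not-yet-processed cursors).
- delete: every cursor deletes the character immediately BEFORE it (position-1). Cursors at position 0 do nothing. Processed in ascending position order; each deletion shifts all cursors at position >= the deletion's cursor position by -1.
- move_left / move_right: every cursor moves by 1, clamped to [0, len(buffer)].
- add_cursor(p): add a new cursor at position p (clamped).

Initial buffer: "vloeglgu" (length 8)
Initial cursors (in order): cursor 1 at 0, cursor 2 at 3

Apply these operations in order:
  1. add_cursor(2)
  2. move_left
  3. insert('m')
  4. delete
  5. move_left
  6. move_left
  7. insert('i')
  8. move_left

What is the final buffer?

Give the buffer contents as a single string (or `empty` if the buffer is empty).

Answer: iiivloeglgu

Derivation:
After op 1 (add_cursor(2)): buffer="vloeglgu" (len 8), cursors c1@0 c3@2 c2@3, authorship ........
After op 2 (move_left): buffer="vloeglgu" (len 8), cursors c1@0 c3@1 c2@2, authorship ........
After op 3 (insert('m')): buffer="mvmlmoeglgu" (len 11), cursors c1@1 c3@3 c2@5, authorship 1.3.2......
After op 4 (delete): buffer="vloeglgu" (len 8), cursors c1@0 c3@1 c2@2, authorship ........
After op 5 (move_left): buffer="vloeglgu" (len 8), cursors c1@0 c3@0 c2@1, authorship ........
After op 6 (move_left): buffer="vloeglgu" (len 8), cursors c1@0 c2@0 c3@0, authorship ........
After op 7 (insert('i')): buffer="iiivloeglgu" (len 11), cursors c1@3 c2@3 c3@3, authorship 123........
After op 8 (move_left): buffer="iiivloeglgu" (len 11), cursors c1@2 c2@2 c3@2, authorship 123........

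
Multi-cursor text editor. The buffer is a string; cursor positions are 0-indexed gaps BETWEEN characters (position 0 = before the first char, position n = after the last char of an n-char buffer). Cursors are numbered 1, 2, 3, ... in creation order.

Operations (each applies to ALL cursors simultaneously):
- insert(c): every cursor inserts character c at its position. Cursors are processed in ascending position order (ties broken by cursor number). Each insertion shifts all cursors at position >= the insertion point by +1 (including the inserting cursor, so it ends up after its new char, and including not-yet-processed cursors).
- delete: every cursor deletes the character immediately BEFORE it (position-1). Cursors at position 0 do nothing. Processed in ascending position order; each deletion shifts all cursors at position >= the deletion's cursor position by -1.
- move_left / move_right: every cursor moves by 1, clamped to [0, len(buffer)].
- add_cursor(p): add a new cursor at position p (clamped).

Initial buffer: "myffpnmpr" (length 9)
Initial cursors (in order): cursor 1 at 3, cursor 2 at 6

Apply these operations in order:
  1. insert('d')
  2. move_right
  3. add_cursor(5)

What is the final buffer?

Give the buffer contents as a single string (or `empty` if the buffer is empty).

Answer: myfdfpndmpr

Derivation:
After op 1 (insert('d')): buffer="myfdfpndmpr" (len 11), cursors c1@4 c2@8, authorship ...1...2...
After op 2 (move_right): buffer="myfdfpndmpr" (len 11), cursors c1@5 c2@9, authorship ...1...2...
After op 3 (add_cursor(5)): buffer="myfdfpndmpr" (len 11), cursors c1@5 c3@5 c2@9, authorship ...1...2...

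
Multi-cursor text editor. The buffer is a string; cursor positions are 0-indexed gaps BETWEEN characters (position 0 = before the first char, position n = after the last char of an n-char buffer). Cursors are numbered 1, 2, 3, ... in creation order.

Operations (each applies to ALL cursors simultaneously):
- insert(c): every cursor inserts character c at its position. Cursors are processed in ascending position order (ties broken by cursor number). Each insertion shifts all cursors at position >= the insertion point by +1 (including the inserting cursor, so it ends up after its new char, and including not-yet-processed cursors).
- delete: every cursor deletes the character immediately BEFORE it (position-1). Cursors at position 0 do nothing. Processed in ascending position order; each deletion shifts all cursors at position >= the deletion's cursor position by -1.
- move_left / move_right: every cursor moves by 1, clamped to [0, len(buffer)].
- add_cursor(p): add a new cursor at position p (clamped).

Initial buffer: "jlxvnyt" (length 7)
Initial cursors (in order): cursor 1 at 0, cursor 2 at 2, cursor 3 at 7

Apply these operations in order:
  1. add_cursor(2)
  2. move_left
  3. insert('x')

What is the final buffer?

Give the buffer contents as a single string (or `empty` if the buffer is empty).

After op 1 (add_cursor(2)): buffer="jlxvnyt" (len 7), cursors c1@0 c2@2 c4@2 c3@7, authorship .......
After op 2 (move_left): buffer="jlxvnyt" (len 7), cursors c1@0 c2@1 c4@1 c3@6, authorship .......
After op 3 (insert('x')): buffer="xjxxlxvnyxt" (len 11), cursors c1@1 c2@4 c4@4 c3@10, authorship 1.24.....3.

Answer: xjxxlxvnyxt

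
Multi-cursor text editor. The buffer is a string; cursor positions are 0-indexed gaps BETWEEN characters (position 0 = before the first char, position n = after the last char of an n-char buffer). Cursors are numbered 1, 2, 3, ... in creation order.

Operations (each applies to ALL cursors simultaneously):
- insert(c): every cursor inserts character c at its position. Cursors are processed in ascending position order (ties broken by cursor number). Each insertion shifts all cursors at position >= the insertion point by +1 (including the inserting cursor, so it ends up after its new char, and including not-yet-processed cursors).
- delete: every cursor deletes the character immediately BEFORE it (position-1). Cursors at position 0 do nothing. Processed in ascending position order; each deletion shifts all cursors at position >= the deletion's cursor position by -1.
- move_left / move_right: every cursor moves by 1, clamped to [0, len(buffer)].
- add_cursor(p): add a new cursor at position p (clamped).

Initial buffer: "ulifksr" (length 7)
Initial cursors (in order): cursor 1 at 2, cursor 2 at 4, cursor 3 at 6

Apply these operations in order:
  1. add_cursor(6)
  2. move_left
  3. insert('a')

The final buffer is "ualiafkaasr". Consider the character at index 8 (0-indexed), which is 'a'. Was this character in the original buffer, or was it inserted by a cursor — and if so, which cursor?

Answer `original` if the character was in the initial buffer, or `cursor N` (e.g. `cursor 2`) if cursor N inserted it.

Answer: cursor 4

Derivation:
After op 1 (add_cursor(6)): buffer="ulifksr" (len 7), cursors c1@2 c2@4 c3@6 c4@6, authorship .......
After op 2 (move_left): buffer="ulifksr" (len 7), cursors c1@1 c2@3 c3@5 c4@5, authorship .......
After op 3 (insert('a')): buffer="ualiafkaasr" (len 11), cursors c1@2 c2@5 c3@9 c4@9, authorship .1..2..34..
Authorship (.=original, N=cursor N): . 1 . . 2 . . 3 4 . .
Index 8: author = 4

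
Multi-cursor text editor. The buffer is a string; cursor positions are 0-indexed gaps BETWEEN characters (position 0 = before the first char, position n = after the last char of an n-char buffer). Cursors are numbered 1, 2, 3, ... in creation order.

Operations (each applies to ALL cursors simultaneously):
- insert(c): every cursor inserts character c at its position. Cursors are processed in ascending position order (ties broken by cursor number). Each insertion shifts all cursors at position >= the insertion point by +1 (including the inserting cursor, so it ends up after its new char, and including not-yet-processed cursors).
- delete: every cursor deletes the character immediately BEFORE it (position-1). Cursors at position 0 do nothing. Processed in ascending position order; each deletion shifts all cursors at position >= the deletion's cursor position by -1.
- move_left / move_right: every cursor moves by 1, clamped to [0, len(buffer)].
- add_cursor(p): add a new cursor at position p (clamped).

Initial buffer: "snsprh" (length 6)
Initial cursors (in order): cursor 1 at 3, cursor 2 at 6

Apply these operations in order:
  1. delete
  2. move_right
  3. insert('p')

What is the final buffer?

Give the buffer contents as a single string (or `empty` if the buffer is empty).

After op 1 (delete): buffer="snpr" (len 4), cursors c1@2 c2@4, authorship ....
After op 2 (move_right): buffer="snpr" (len 4), cursors c1@3 c2@4, authorship ....
After op 3 (insert('p')): buffer="snpprp" (len 6), cursors c1@4 c2@6, authorship ...1.2

Answer: snpprp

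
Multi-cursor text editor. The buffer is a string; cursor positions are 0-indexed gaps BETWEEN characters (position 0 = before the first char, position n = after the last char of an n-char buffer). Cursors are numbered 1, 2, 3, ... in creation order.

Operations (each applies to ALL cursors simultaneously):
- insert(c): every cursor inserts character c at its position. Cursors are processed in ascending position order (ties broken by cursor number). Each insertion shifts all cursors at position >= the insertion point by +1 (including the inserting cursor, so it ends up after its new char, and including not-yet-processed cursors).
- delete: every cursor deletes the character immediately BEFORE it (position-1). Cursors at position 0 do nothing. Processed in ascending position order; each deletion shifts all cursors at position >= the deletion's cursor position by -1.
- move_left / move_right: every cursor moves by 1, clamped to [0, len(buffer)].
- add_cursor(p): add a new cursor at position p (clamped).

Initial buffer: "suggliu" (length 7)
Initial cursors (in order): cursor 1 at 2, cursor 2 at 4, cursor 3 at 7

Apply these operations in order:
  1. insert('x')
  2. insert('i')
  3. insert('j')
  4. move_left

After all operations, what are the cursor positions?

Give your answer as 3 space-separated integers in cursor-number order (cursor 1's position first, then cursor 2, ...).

After op 1 (insert('x')): buffer="suxggxliux" (len 10), cursors c1@3 c2@6 c3@10, authorship ..1..2...3
After op 2 (insert('i')): buffer="suxiggxiliuxi" (len 13), cursors c1@4 c2@8 c3@13, authorship ..11..22...33
After op 3 (insert('j')): buffer="suxijggxijliuxij" (len 16), cursors c1@5 c2@10 c3@16, authorship ..111..222...333
After op 4 (move_left): buffer="suxijggxijliuxij" (len 16), cursors c1@4 c2@9 c3@15, authorship ..111..222...333

Answer: 4 9 15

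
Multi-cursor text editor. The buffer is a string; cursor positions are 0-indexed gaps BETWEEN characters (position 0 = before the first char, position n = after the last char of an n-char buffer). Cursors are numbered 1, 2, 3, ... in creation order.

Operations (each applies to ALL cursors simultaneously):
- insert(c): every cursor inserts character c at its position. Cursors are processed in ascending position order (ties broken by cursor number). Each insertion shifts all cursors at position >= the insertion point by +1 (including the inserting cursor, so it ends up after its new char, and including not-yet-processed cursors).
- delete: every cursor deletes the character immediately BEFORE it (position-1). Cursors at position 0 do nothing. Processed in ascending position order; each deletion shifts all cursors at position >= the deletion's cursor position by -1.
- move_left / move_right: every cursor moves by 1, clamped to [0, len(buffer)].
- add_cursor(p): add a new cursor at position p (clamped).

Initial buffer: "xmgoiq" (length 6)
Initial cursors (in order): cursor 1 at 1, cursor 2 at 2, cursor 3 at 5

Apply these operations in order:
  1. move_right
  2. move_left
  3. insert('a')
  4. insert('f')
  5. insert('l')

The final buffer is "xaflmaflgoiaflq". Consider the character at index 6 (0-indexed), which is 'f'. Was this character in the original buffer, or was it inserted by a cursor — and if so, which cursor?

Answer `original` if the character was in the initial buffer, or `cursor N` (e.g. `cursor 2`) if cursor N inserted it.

Answer: cursor 2

Derivation:
After op 1 (move_right): buffer="xmgoiq" (len 6), cursors c1@2 c2@3 c3@6, authorship ......
After op 2 (move_left): buffer="xmgoiq" (len 6), cursors c1@1 c2@2 c3@5, authorship ......
After op 3 (insert('a')): buffer="xamagoiaq" (len 9), cursors c1@2 c2@4 c3@8, authorship .1.2...3.
After op 4 (insert('f')): buffer="xafmafgoiafq" (len 12), cursors c1@3 c2@6 c3@11, authorship .11.22...33.
After op 5 (insert('l')): buffer="xaflmaflgoiaflq" (len 15), cursors c1@4 c2@8 c3@14, authorship .111.222...333.
Authorship (.=original, N=cursor N): . 1 1 1 . 2 2 2 . . . 3 3 3 .
Index 6: author = 2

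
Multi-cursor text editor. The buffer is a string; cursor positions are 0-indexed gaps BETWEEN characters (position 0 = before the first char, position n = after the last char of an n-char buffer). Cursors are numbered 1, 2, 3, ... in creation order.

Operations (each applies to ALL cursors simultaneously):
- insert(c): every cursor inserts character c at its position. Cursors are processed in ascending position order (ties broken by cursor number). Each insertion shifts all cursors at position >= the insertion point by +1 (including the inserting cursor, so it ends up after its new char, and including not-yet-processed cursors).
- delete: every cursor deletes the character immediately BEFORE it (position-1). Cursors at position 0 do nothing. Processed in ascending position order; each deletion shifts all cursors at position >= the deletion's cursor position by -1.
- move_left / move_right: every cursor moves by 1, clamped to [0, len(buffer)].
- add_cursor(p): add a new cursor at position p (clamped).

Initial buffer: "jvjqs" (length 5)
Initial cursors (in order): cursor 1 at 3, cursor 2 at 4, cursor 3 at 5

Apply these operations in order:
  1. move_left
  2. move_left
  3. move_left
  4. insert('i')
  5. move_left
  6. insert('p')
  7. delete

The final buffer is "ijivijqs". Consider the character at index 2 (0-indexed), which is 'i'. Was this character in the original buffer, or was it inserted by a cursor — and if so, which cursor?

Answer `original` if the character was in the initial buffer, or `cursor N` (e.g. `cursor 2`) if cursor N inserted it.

Answer: cursor 2

Derivation:
After op 1 (move_left): buffer="jvjqs" (len 5), cursors c1@2 c2@3 c3@4, authorship .....
After op 2 (move_left): buffer="jvjqs" (len 5), cursors c1@1 c2@2 c3@3, authorship .....
After op 3 (move_left): buffer="jvjqs" (len 5), cursors c1@0 c2@1 c3@2, authorship .....
After op 4 (insert('i')): buffer="ijivijqs" (len 8), cursors c1@1 c2@3 c3@5, authorship 1.2.3...
After op 5 (move_left): buffer="ijivijqs" (len 8), cursors c1@0 c2@2 c3@4, authorship 1.2.3...
After op 6 (insert('p')): buffer="pijpivpijqs" (len 11), cursors c1@1 c2@4 c3@7, authorship 11.22.33...
After op 7 (delete): buffer="ijivijqs" (len 8), cursors c1@0 c2@2 c3@4, authorship 1.2.3...
Authorship (.=original, N=cursor N): 1 . 2 . 3 . . .
Index 2: author = 2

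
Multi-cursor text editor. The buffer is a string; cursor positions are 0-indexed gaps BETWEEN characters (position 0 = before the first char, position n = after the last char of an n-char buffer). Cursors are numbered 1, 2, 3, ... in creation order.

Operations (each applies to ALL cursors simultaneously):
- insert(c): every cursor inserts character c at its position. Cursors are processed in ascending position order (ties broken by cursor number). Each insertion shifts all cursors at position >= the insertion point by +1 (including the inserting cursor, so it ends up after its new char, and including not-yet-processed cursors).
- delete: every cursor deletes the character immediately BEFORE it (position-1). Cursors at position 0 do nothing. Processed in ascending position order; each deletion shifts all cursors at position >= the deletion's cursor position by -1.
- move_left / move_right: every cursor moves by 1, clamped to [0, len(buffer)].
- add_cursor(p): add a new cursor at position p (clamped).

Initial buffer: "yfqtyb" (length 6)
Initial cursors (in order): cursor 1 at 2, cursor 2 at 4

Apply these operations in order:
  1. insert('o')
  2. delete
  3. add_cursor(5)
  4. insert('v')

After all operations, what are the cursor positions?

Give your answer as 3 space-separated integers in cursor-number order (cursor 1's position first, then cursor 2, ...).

Answer: 3 6 8

Derivation:
After op 1 (insert('o')): buffer="yfoqtoyb" (len 8), cursors c1@3 c2@6, authorship ..1..2..
After op 2 (delete): buffer="yfqtyb" (len 6), cursors c1@2 c2@4, authorship ......
After op 3 (add_cursor(5)): buffer="yfqtyb" (len 6), cursors c1@2 c2@4 c3@5, authorship ......
After op 4 (insert('v')): buffer="yfvqtvyvb" (len 9), cursors c1@3 c2@6 c3@8, authorship ..1..2.3.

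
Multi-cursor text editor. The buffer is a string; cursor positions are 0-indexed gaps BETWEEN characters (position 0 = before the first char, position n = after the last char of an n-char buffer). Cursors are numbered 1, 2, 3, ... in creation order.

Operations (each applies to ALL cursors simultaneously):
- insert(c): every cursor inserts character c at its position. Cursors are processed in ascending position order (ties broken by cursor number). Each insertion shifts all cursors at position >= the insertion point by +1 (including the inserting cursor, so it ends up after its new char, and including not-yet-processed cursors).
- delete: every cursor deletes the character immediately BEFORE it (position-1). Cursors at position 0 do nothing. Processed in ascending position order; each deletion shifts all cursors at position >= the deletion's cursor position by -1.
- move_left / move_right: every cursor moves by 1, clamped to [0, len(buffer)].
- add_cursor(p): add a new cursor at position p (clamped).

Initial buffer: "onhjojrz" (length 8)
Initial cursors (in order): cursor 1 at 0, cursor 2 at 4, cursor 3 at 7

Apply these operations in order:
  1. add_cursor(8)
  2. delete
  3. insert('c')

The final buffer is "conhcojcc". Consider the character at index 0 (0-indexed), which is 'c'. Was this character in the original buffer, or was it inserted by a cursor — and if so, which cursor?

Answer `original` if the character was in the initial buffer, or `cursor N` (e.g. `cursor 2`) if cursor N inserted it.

After op 1 (add_cursor(8)): buffer="onhjojrz" (len 8), cursors c1@0 c2@4 c3@7 c4@8, authorship ........
After op 2 (delete): buffer="onhoj" (len 5), cursors c1@0 c2@3 c3@5 c4@5, authorship .....
After op 3 (insert('c')): buffer="conhcojcc" (len 9), cursors c1@1 c2@5 c3@9 c4@9, authorship 1...2..34
Authorship (.=original, N=cursor N): 1 . . . 2 . . 3 4
Index 0: author = 1

Answer: cursor 1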